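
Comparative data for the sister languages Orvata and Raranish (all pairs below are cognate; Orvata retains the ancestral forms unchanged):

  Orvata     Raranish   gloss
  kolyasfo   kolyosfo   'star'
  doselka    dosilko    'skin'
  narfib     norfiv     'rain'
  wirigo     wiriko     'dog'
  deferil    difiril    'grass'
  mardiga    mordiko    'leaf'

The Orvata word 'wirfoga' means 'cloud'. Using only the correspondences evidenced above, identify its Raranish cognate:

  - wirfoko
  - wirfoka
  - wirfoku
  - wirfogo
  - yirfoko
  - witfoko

mardiga ~ mordiko — Orvata g corresponds to Raranish k between vowels (before a back vowel).
doselka ~ dosilko, mardiga ~ mordiko — Orvata a corresponds to Raranish o word-finally.
Applying these to Orvata 'wirfoga':
  wirfoga → wirfoka   (g→k between vowels (before a back vowel))
  wirfoka → wirfoko   (a→o word-finally)
So the Raranish cognate is 'wirfoko'.

wirfoko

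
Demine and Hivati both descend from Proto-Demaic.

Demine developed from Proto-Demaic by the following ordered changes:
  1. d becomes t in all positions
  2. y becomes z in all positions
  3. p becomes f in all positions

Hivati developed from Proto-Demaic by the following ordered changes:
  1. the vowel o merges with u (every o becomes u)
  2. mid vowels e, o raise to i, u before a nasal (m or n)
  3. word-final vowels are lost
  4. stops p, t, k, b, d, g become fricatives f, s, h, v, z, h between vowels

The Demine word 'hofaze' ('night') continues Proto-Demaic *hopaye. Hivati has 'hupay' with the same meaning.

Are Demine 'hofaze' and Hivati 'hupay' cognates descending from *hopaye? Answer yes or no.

no

Derive the expected Hivati reflex of *hopaye:
Hivati: *hopaye > hupaye > hupay > hufay  (by vowel merger, apocope, intervocalic lenition)
The regular Hivati reflex would be 'hufay', but the attested form is 'hupay'. The correspondence is irregular, so they are not cognates (the Hivati form has a different source).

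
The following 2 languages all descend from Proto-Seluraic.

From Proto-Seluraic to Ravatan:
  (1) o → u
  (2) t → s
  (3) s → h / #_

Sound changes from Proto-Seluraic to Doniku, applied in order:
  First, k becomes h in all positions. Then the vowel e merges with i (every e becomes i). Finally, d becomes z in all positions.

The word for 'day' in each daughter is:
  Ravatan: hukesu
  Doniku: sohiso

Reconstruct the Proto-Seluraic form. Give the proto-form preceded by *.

*sokeso

Position 3: Ravatan has k, Doniku has h. Ravatan preserves k here (none of its changes turn any other segment into k), so the proto-segment is *k.
Position 4: Ravatan has e, Doniku has i. Ravatan preserves e here (none of its changes turn any other segment into e), so the proto-segment is *e.
Position 2: Ravatan has u, Doniku has o. Doniku preserves o here (none of its changes turn any other segment into o), so the proto-segment is *o.
This points to *sokeso. Verify forward in each daughter:
Ravatan: *sokeso
  sokeso → sukesu   [vowel merger]
  sukesu (rule 2 does not apply)
  sukesu → hukesu   [debuccalisation]
  giving Ravatan hukesu.
Doniku: *sokeso > soheso > sohiso  (by unconditioned shift, vowel merger)
Only *sokeso yields all of Ravatan hukesu, Doniku sohiso.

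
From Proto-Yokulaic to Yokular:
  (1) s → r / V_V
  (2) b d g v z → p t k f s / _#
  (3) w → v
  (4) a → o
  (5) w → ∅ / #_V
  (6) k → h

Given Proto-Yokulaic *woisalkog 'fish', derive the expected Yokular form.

Yokular: *woisalkog
  woisalkog → woiralkog   [rhotacism]
  woiralkog → woiralkok   [final devoicing]
  woiralkok → voiralkok   [unconditioned shift]
  voiralkok → voirolkok   [vowel merger]
  voirolkok (rule 5 does not apply)
  voirolkok → voirolhoh   [unconditioned shift]
  giving Yokular voirolhoh.

voirolhoh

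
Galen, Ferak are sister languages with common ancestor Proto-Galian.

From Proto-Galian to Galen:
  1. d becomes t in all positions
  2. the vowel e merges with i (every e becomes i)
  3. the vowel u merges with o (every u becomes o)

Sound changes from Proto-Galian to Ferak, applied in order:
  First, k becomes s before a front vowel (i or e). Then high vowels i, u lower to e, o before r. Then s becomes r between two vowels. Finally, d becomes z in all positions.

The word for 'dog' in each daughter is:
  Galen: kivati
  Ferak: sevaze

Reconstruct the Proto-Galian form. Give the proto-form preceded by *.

Position 1: Galen has k, Ferak has s. Galen preserves k here (none of its changes turn any other segment into k), so the proto-segment is *k.
Position 2: Galen has i, Ferak has e. Taking the neighbouring segments as reconstructed: Galen i could go back to *e or *i; Ferak e can only go back to *e — the one source consistent with every daughter is *e.
Continuing position by position gives *kevade; check it forward:
Galen: *kevade
  kevade → kevate   [unconditioned shift]
  kevate → kivati   [vowel merger]
  kivati (rule 3 does not apply)
  giving Galen kivati.
Ferak: *kevade
  kevade → sevade   [palatalisation]
  sevade (rule 2 does not apply)
  sevade (rule 3 does not apply)
  sevade → sevaze   [unconditioned shift]
  giving Ferak sevaze.
No other proto-form is consistent with every reflex, so the reconstruction is *kevade.

*kevade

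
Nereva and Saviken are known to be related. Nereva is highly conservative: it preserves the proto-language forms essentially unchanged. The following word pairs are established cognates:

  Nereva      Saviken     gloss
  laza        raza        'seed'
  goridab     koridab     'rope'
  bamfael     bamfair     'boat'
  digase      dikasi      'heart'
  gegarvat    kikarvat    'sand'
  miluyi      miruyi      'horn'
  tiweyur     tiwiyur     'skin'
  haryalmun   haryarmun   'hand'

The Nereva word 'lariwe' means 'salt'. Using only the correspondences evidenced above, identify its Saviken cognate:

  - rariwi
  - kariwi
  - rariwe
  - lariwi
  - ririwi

rariwi

laza ~ raza — Nereva l corresponds to Saviken r word-initially before a back vowel.
digase ~ dikasi — Nereva e corresponds to Saviken i word-finally.
Applying these to Nereva 'lariwe':
  lariwe → rariwe   (l→r word-initially before a back vowel)
  rariwe → rariwi   (e→i word-finally)
So the Saviken cognate is 'rariwi'.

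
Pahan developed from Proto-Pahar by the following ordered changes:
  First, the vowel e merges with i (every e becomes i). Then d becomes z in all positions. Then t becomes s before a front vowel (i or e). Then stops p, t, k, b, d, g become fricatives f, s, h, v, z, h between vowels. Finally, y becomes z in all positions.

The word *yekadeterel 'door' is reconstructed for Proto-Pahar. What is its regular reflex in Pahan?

zihazisiril

Pahan: start from *yekadeterel.
  rule 1 (vowel merger): yekadeterel → yikaditiril
  rule 2 (unconditioned shift): yikaditiril → yikazitiril
  rule 3 (palatalisation): yikazitiril → yikazisiril
  rule 4 (intervocalic lenition): yikazisiril → yihazisiril
  rule 5 (unconditioned shift): yihazisiril → zihazisiril
  ⇒ Pahan zihazisiril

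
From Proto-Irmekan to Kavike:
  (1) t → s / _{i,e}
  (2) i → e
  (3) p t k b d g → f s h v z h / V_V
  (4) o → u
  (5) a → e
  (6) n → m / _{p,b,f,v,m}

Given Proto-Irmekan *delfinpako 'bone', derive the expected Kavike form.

delfempehu

Kavike: *delfinpako > delfenpako > delfenpaho > delfenpahu > delfenpehu > delfempehu  (by vowel merger, intervocalic lenition, vowel merger, vowel merger, nasal place assimilation)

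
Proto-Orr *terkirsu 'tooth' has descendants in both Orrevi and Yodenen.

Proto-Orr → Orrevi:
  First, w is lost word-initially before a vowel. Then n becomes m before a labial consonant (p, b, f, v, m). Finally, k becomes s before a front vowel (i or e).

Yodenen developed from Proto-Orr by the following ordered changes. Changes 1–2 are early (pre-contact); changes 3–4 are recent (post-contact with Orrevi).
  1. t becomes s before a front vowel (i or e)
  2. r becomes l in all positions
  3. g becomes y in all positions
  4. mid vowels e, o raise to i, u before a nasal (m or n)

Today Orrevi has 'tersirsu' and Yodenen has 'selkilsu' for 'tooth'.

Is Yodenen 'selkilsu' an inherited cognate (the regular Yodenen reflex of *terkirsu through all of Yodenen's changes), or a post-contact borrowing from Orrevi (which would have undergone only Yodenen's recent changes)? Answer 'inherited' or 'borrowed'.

inherited

If inherited, *terkirsu would pass through all of Yodenen's changes:
Yodenen: *terkirsu
  terkirsu → serkirsu   [palatalisation]
  serkirsu → selkilsu   [unconditioned shift]
  selkilsu (rule 3 does not apply)
  selkilsu (rule 4 does not apply)
  giving Yodenen selkilsu.
If borrowed from Orrevi 'tersirsu' after the early changes, it would undergo only the recent ones:
  rule 3 (unconditioned shift): no change (tersirsu)
  rule 4 (pre-nasal raising): no change (tersirsu)
  ⇒ as a loan: tersirsu
Yodenen 'selkilsu' matches the inherited outcome exactly, so it is an inherited cognate, not a loan.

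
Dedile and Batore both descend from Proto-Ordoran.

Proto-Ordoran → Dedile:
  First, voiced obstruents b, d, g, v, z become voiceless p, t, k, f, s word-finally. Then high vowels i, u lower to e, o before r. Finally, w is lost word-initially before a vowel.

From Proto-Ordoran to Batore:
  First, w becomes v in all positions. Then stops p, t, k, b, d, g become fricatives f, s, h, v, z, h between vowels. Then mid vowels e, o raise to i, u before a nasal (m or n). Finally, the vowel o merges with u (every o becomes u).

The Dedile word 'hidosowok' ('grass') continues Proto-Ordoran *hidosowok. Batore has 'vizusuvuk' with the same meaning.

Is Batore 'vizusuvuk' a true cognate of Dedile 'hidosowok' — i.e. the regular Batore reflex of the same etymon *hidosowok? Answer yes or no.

Derive the expected Batore reflex of *hidosowok:
Batore: start from *hidosowok.
  rule 1 (unconditioned shift): hidosowok → hidosovok
  rule 2 (intervocalic lenition): hidosovok → hizosovok
  rule 3: no change — hizosovok
  rule 4 (vowel merger): hizosovok → hizusuvuk
  ⇒ Batore hizusuvuk
The regular Batore reflex would be 'hizusuvuk', but the attested form is 'vizusuvuk'. The correspondence is irregular, so they are not cognates (the Batore form has a different source).

no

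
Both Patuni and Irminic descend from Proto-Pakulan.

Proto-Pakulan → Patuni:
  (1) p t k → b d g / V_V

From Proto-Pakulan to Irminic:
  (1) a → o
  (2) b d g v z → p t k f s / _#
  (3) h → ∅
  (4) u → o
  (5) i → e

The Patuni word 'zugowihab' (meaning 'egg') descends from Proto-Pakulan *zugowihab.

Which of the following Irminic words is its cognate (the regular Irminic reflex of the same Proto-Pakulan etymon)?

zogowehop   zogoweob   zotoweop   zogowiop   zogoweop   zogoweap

Irminic: *zugowihab > zugowihob > zugowihop > zugowiop > zogowiop > zogoweop  (by vowel merger, final devoicing, h-loss, vowel merger, vowel merger)
Only 'zogoweop' matches the regular Irminic development of *zugowihab.

zogoweop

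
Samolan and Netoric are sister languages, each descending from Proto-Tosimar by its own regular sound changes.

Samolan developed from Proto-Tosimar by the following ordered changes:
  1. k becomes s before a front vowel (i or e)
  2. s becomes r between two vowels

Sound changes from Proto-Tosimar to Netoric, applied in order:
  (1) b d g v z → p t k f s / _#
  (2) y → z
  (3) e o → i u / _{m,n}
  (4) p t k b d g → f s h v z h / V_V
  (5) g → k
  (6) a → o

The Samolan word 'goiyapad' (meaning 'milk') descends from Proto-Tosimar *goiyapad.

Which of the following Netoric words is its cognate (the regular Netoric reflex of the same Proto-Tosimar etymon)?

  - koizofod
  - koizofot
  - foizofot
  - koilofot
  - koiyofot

Netoric: *goiyapad
  goiyapad → goiyapat   [final devoicing]
  goiyapat → goizapat   [unconditioned shift]
  goizapat (rule 3 does not apply)
  goizapat → goizafat   [intervocalic lenition]
  goizafat → koizafat   [unconditioned shift]
  koizafat → koizofot   [vowel merger]
  giving Netoric koizofot.
The other candidates each miss or misapply at least one Netoric change.

koizofot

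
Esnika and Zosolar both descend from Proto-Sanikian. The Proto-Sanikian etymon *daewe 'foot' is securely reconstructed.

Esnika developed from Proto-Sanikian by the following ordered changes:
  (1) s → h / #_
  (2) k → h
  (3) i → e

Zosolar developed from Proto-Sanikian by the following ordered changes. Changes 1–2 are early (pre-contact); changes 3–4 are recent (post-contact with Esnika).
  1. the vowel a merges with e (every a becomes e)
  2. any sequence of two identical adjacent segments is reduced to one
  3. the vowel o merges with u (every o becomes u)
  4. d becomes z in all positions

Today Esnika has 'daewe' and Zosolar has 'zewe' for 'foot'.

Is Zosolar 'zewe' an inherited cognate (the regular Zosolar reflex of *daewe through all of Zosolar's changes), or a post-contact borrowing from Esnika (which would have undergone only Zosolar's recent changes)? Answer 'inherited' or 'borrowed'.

If inherited, *daewe would pass through all of Zosolar's changes:
Zosolar: *daewe > deewe > dewe > zewe  (by vowel merger, degemination, unconditioned shift)
If borrowed from Esnika 'daewe' after the early changes, it would undergo only the recent ones:
  rule 3 (vowel merger): no change (daewe)
  rule 4 (unconditioned shift): daewe → zaewe
  ⇒ as a loan: zaewe
Zosolar 'zewe' matches the inherited outcome exactly, so it is an inherited cognate, not a loan.

inherited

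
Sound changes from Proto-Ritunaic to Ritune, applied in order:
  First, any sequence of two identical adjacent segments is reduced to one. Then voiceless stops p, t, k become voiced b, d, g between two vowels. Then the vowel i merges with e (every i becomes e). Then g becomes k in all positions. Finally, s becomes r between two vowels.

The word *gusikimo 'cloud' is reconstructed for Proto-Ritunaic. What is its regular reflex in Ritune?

Ritune: *gusikimo > gusigimo > gusegemo > kusekemo > kurekemo  (by intervocalic voicing, vowel merger, unconditioned shift, rhotacism)

kurekemo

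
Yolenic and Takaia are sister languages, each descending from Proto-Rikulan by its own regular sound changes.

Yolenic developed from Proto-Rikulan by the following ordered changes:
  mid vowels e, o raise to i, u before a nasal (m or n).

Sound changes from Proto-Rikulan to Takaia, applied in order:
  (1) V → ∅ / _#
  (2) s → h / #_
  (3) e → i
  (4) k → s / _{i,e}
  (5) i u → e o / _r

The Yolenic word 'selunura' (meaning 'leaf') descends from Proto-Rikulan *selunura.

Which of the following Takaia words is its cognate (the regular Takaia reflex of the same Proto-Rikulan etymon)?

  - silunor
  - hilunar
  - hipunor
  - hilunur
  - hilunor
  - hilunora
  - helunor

hilunor

Takaia: start from *selunura.
  rule 1 (apocope): selunura → selunur
  rule 2 (debuccalisation): selunur → helunur
  rule 3 (vowel merger): helunur → hilunur
  rule 4: no change — hilunur
  rule 5 (pre-rhotic lowering): hilunur → hilunor
  ⇒ Takaia hilunor
Only 'hilunor' matches the regular Takaia development of *selunura.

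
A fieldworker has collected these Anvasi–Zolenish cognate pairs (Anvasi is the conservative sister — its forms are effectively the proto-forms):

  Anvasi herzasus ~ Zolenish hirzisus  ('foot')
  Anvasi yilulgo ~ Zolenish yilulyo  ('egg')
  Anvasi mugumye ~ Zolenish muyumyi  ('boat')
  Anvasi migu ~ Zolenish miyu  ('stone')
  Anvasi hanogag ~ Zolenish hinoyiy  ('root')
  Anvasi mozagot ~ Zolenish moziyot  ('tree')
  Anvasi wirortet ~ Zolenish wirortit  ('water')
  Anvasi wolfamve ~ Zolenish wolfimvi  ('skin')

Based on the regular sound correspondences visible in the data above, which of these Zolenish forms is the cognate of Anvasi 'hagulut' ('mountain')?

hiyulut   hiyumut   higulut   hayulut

hiyulut

herzasus ~ hirzisus, hanogag ~ hinoyiy — Anvasi a corresponds to Zolenish i after a consonant, before a consonant other than r, m, n, p, b, f, v.
mugumye ~ muyumyi, migu ~ miyu — Anvasi g corresponds to Zolenish y between vowels (before a back vowel).
Applying these to Anvasi 'hagulut':
  hagulut → higulut   (a→i after a consonant, before a consonant other than r, m, n, p, b, f, v)
  higulut → hiyulut   (g→y between vowels (before a back vowel))
So the Zolenish cognate is 'hiyulut'.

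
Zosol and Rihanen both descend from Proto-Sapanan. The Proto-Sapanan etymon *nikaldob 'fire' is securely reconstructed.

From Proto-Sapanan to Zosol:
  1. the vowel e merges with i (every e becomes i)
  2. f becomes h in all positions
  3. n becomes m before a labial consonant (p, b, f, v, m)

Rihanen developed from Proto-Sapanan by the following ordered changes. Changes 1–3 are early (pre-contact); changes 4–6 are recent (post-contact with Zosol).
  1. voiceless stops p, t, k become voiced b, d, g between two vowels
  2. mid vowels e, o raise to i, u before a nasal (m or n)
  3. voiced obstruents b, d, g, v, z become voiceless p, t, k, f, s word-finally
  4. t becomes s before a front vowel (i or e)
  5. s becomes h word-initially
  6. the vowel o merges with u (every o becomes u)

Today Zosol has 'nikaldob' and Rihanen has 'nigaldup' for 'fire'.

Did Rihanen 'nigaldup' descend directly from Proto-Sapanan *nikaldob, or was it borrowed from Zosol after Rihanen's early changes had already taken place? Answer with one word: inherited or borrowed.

If inherited, *nikaldob would pass through all of Rihanen's changes:
Rihanen: start from *nikaldob.
  rule 1 (intervocalic voicing): nikaldob → nigaldob
  rule 2: no change — nigaldob
  rule 3 (final devoicing): nigaldob → nigaldop
  rule 4: no change — nigaldop
  rule 5: no change — nigaldop
  rule 6 (vowel merger): nigaldop → nigaldup
  ⇒ Rihanen nigaldup
If borrowed from Zosol 'nikaldob' after the early changes, it would undergo only the recent ones:
  rule 4 (palatalisation): no change (nikaldob)
  rule 5 (debuccalisation): no change (nikaldob)
  rule 6 (vowel merger): nikaldob → nikaldub
  ⇒ as a loan: nikaldub
Rihanen 'nigaldup' matches the inherited outcome exactly, so it is an inherited cognate, not a loan.

inherited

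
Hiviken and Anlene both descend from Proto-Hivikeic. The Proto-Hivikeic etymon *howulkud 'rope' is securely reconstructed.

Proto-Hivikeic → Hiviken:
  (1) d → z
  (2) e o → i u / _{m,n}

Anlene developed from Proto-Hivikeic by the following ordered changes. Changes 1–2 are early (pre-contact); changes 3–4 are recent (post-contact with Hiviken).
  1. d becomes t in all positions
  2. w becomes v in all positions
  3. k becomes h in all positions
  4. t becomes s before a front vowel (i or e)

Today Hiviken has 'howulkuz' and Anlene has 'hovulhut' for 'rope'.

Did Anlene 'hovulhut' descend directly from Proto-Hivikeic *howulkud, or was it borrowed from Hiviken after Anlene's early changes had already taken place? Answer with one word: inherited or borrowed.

If inherited, *howulkud would pass through all of Anlene's changes:
Anlene: *howulkud
  howulkud → howulkut   [unconditioned shift]
  howulkut → hovulkut   [unconditioned shift]
  hovulkut → hovulhut   [unconditioned shift]
  hovulhut (rule 4 does not apply)
  giving Anlene hovulhut.
If borrowed from Hiviken 'howulkuz' after the early changes, it would undergo only the recent ones:
  rule 3 (unconditioned shift): howulkuz → howulhuz
  rule 4 (palatalisation): no change (howulhuz)
  ⇒ as a loan: howulhuz
Anlene 'hovulhut' matches the inherited outcome exactly, so it is an inherited cognate, not a loan.

inherited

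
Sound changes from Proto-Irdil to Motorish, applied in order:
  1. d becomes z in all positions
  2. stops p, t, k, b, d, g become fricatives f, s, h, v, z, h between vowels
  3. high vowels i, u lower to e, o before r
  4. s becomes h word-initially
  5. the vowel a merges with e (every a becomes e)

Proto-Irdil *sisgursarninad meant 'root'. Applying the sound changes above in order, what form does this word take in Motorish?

hisgorserninez

Motorish: *sisgursarninad
  sisgursarninad → sisgursarninaz   [unconditioned shift]
  sisgursarninaz (rule 2 does not apply)
  sisgursarninaz → sisgorsarninaz   [pre-rhotic lowering]
  sisgorsarninaz → hisgorsarninaz   [debuccalisation]
  hisgorsarninaz → hisgorserninez   [vowel merger]
  giving Motorish hisgorserninez.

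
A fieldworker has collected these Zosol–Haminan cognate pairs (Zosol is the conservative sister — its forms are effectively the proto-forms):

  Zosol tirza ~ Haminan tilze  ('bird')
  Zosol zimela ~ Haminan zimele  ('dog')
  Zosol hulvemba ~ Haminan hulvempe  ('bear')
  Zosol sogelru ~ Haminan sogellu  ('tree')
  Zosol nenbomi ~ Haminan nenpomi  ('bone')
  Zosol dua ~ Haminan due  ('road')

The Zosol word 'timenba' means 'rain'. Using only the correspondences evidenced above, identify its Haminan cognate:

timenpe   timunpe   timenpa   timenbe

hulvemba ~ hulvempe — Zosol b corresponds to Haminan p after a consonant, before a back vowel.
tirza ~ tilze, zimela ~ zimele — Zosol a corresponds to Haminan e word-finally.
Applying these to Zosol 'timenba':
  timenba → timenpa   (b→p after a consonant, before a back vowel)
  timenpa → timenpe   (a→e word-finally)
So the Haminan cognate is 'timenpe'.

timenpe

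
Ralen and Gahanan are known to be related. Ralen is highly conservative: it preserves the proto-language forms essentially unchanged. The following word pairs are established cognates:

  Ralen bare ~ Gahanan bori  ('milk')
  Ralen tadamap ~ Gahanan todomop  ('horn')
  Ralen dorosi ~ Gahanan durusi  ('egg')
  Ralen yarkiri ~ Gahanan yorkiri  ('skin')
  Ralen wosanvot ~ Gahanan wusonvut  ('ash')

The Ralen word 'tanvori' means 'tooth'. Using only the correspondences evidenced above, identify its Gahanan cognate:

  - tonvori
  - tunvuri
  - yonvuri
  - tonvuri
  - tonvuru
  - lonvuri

tonvuri

wosanvot ~ wusonvut — Ralen a corresponds to Gahanan o after a consonant, before a nasal.
dorosi ~ durusi — Ralen o corresponds to Gahanan u after a consonant, before r.
Applying these to Ralen 'tanvori':
  tanvori → tonvori   (a→o after a consonant, before a nasal)
  tonvori → tonvuri   (o→u after a consonant, before r)
So the Gahanan cognate is 'tonvuri'.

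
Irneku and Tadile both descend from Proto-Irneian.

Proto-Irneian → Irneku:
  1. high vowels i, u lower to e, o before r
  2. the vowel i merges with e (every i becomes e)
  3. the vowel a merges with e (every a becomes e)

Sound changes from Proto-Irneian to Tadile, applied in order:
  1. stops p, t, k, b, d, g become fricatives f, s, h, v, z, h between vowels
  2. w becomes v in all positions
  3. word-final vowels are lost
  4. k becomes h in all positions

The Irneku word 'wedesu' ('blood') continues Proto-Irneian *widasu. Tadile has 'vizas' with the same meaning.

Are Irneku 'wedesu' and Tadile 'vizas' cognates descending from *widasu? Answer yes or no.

yes

Derive the expected Tadile reflex of *widasu:
Tadile: *widasu
  widasu → wizasu   [intervocalic lenition]
  wizasu → vizasu   [unconditioned shift]
  vizasu → vizas   [apocope]
  vizas (rule 4 does not apply)
  giving Tadile vizas.
Tadile 'vizas' matches the regular reflex exactly, so the pair is cognate.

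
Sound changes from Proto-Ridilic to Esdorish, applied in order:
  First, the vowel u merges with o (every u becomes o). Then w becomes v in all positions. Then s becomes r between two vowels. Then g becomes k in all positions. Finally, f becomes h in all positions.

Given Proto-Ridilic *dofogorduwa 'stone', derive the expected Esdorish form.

Esdorish: start from *dofogorduwa.
  rule 1 (vowel merger): dofogorduwa → dofogordowa
  rule 2 (unconditioned shift): dofogordowa → dofogordova
  rule 3: no change — dofogordova
  rule 4 (unconditioned shift): dofogordova → dofokordova
  rule 5 (unconditioned shift): dofokordova → dohokordova
  ⇒ Esdorish dohokordova

dohokordova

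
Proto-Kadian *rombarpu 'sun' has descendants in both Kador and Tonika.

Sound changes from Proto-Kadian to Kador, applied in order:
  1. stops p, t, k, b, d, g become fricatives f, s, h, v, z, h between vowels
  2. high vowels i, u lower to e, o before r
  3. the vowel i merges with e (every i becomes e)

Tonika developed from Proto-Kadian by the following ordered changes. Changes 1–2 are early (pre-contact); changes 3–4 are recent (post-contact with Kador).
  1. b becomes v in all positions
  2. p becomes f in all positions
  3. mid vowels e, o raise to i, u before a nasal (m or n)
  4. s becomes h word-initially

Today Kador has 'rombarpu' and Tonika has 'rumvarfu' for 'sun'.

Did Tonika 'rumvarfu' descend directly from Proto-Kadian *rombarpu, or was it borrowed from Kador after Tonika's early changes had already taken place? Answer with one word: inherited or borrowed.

inherited

If inherited, *rombarpu would pass through all of Tonika's changes:
Tonika: *rombarpu > romvarpu > romvarfu > rumvarfu  (by unconditioned shift, unconditioned shift, pre-nasal raising)
If borrowed from Kador 'rombarpu' after the early changes, it would undergo only the recent ones:
  rule 3 (pre-nasal raising): rombarpu → rumbarpu
  rule 4 (debuccalisation): no change (rumbarpu)
  ⇒ as a loan: rumbarpu
Tonika 'rumvarfu' matches the inherited outcome exactly, so it is an inherited cognate, not a loan.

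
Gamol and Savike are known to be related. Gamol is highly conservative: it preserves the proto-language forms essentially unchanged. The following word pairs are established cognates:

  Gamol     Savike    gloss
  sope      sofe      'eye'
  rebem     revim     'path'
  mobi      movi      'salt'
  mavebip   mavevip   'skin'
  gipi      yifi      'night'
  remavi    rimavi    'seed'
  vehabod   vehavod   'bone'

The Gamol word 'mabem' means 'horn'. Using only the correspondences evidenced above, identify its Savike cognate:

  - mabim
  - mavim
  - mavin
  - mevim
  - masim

mavim

rebem ~ revim — Gamol b corresponds to Savike v between vowels (before a front vowel).
rebem ~ revim, remavi ~ rimavi — Gamol e corresponds to Savike i after a consonant, before a nasal.
Applying these to Gamol 'mabem':
  mabem → mavem   (b→v between vowels (before a front vowel))
  mavem → mavim   (e→i after a consonant, before a nasal)
So the Savike cognate is 'mavim'.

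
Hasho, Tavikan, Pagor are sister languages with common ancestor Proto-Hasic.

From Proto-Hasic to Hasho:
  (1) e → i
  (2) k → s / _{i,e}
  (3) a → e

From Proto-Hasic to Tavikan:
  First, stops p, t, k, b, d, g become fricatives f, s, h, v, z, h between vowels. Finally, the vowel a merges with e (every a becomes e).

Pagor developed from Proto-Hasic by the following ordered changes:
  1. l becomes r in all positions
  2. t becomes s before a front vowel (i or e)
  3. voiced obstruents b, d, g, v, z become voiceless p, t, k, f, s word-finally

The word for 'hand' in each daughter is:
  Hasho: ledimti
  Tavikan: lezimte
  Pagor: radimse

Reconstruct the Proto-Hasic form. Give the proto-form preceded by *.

Position 1: Hasho has l, Tavikan has l, Pagor has r. Hasho preserves l here (none of its changes turn any other segment into l), so the proto-segment is *l.
Position 7: Hasho has i, Tavikan has e, Pagor has e. Pagor preserves e here (none of its changes turn any other segment into e), so the proto-segment is *e.
Continuing position by position gives *ladimte; check it forward:
Hasho: *ladimte
  ladimte → ladimti   [vowel merger]
  ladimti (rule 2 does not apply)
  ladimti → ledimti   [vowel merger]
  giving Hasho ledimti.
Tavikan: start from *ladimte.
  rule 1 (intervocalic lenition): ladimte → lazimte
  rule 2 (vowel merger): lazimte → lezimte
  ⇒ Tavikan lezimte
Pagor: start from *ladimte.
  rule 1 (unconditioned shift): ladimte → radimte
  rule 2 (palatalisation): radimte → radimse
  rule 3: no change — radimse
  ⇒ Pagor radimse
*ladimte is the unique common source.

*ladimte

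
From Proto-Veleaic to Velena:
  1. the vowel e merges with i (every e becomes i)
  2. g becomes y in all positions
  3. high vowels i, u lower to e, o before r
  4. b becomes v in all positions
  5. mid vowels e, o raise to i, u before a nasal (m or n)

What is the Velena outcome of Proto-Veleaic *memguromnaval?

Velena: *memguromnaval > mimguromnaval > mimyuromnaval > mimyoromnaval > mimyorumnaval  (by vowel merger, unconditioned shift, pre-rhotic lowering, pre-nasal raising)

mimyorumnaval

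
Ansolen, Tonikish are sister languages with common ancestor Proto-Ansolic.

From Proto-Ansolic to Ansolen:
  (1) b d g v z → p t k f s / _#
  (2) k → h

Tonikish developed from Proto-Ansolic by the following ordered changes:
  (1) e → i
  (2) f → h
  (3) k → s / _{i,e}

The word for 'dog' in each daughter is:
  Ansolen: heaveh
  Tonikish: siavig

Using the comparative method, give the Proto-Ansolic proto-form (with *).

Position 1: Ansolen has h, Tonikish has s. Taking the neighbouring segments as reconstructed: Ansolen h could go back to *k or *h; Tonikish s could go back to *k or *s — the one source consistent with every daughter is *k.
Position 5: Ansolen has e, Tonikish has i. Ansolen preserves e here (none of its changes turn any other segment into e), so the proto-segment is *e.
Verify the candidate proto-form against each daughter:
Ansolen: *keaveg > keavek > heaveh  (by final devoicing, unconditioned shift)
Tonikish: start from *keaveg.
  rule 1 (vowel merger): keaveg → kiavig
  rule 2: no change — kiavig
  rule 3 (palatalisation): kiavig → siavig
  ⇒ Tonikish siavig
*keaveg is the unique common source.

*keaveg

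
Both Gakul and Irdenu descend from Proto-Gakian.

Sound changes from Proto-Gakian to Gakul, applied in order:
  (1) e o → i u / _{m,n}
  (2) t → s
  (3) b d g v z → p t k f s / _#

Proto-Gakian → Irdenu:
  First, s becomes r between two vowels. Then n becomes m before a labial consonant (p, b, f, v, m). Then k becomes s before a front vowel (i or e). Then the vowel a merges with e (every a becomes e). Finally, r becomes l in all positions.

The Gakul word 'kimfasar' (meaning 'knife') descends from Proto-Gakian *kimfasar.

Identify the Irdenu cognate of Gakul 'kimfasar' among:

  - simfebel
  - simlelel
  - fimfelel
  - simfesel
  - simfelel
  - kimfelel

Irdenu: *kimfasar
  kimfasar → kimfarar   [rhotacism]
  kimfarar (rule 2 does not apply)
  kimfarar → simfarar   [palatalisation]
  simfarar → simferer   [vowel merger]
  simferer → simfelel   [unconditioned shift]
  giving Irdenu simfelel.
The other candidates each miss or misapply at least one Irdenu change.

simfelel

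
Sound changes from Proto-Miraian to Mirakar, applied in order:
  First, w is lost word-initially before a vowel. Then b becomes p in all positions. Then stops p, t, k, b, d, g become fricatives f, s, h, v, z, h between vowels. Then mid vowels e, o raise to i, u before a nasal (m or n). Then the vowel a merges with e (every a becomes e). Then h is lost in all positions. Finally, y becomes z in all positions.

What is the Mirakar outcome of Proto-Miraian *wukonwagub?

Mirakar: start from *wukonwagub.
  rule 1 (glide loss): wukonwagub → ukonwagub
  rule 2 (unconditioned shift): ukonwagub → ukonwagup
  rule 3 (intervocalic lenition): ukonwagup → uhonwahup
  rule 4 (pre-nasal raising): uhonwahup → uhunwahup
  rule 5 (vowel merger): uhunwahup → uhunwehup
  rule 6 (h-loss): uhunwehup → uunweup
  rule 7: no change — uunweup
  ⇒ Mirakar uunweup

uunweup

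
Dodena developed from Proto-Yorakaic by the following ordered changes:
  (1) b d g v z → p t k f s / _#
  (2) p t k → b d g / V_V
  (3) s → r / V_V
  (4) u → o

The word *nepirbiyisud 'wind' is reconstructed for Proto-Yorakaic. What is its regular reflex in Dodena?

Dodena: *nepirbiyisud
  nepirbiyisud → nepirbiyisut   [final devoicing]
  nepirbiyisut → nebirbiyisut   [intervocalic voicing]
  nebirbiyisut → nebirbiyirut   [rhotacism]
  nebirbiyirut → nebirbiyirot   [vowel merger]
  giving Dodena nebirbiyirot.

nebirbiyirot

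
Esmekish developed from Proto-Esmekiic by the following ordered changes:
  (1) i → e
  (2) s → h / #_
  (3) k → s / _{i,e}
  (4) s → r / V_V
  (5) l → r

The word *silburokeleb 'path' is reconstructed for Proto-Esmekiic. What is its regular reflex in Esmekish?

herburorereb

Esmekish: *silburokeleb > selburokeleb > helburokeleb > helburoseleb > helburoreleb > herburorereb  (by vowel merger, debuccalisation, palatalisation, rhotacism, unconditioned shift)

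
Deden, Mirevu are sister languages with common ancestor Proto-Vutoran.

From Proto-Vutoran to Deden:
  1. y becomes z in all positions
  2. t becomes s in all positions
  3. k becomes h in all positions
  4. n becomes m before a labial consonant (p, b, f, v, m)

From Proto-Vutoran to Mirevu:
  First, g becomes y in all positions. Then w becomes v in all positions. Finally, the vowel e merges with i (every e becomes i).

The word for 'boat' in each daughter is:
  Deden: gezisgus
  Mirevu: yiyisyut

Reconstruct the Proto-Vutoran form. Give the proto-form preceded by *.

Position 8: Deden has s, Mirevu has t. Mirevu preserves t here (none of its changes turn any other segment into t), so the proto-segment is *t.
Position 2: Deden has e, Mirevu has i. Deden preserves e here (none of its changes turn any other segment into e), so the proto-segment is *e.
Position 6: Deden has g, Mirevu has y. Deden preserves g here (none of its changes turn any other segment into g), so the proto-segment is *g.
This points to *geyisgut. Verify forward in each daughter:
Deden: *geyisgut > gezisgut > gezisgus  (by unconditioned shift, unconditioned shift)
Mirevu: *geyisgut
  geyisgut → yeyisyut   [unconditioned shift]
  yeyisyut (rule 2 does not apply)
  yeyisyut → yiyisyut   [vowel merger]
  giving Mirevu yiyisyut.
Only *geyisgut yields all of Deden gezisgus, Mirevu yiyisyut.

*geyisgut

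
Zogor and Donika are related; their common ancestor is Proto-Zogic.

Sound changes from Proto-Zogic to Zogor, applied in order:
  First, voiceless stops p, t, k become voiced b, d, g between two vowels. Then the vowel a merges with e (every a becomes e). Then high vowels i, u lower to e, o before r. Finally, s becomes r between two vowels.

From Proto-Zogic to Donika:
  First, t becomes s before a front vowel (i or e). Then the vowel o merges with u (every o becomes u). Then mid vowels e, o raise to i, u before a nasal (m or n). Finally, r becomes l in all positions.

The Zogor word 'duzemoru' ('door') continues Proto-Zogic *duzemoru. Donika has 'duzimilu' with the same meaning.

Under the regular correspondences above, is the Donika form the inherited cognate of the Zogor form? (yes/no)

no

Derive the expected Donika reflex of *duzemoru:
Donika: start from *duzemoru.
  rule 1: no change — duzemoru
  rule 2 (vowel merger): duzemoru → duzemuru
  rule 3 (pre-nasal raising): duzemuru → duzimuru
  rule 4 (unconditioned shift): duzimuru → duzimulu
  ⇒ Donika duzimulu
The regular Donika reflex would be 'duzimulu', but the attested form is 'duzimilu'. The correspondence is irregular, so they are not cognates (the Donika form has a different source).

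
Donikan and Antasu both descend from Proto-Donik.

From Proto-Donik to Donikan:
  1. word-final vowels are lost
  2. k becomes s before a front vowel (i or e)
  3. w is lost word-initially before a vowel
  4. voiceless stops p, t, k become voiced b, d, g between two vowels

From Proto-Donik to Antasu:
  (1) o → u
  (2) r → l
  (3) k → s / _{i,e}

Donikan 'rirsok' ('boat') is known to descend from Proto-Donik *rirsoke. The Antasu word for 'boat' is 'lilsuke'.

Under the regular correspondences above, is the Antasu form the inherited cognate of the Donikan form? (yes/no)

no

Derive the expected Antasu reflex of *rirsoke:
Antasu: start from *rirsoke.
  rule 1 (vowel merger): rirsoke → rirsuke
  rule 2 (unconditioned shift): rirsuke → lilsuke
  rule 3 (palatalisation): lilsuke → lilsuse
  ⇒ Antasu lilsuse
The regular Antasu reflex would be 'lilsuse', but the attested form is 'lilsuke'. The correspondence is irregular, so they are not cognates (the Antasu form has a different source).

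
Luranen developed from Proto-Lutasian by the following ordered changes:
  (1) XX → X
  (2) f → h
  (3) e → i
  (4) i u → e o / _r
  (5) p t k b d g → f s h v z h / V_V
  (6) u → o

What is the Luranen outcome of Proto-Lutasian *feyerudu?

hiyerozo

Luranen: start from *feyerudu.
  rule 1: no change — feyerudu
  rule 2 (unconditioned shift): feyerudu → heyerudu
  rule 3 (vowel merger): heyerudu → hiyirudu
  rule 4 (pre-rhotic lowering): hiyirudu → hiyerudu
  rule 5 (intervocalic lenition): hiyerudu → hiyeruzu
  rule 6 (vowel merger): hiyeruzu → hiyerozo
  ⇒ Luranen hiyerozo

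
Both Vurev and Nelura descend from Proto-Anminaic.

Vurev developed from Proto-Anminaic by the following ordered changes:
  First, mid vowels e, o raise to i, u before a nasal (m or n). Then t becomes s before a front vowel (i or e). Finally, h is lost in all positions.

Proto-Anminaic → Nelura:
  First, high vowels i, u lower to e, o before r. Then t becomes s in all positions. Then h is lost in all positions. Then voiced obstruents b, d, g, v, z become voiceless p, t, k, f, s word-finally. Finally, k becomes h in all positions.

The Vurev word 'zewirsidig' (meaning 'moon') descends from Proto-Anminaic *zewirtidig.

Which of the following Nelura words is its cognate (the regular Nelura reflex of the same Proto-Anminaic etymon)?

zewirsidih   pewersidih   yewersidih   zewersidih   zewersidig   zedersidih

zewersidih

Nelura: *zewirtidig > zewertidig > zewersidig > zewersidik > zewersidih  (by pre-rhotic lowering, unconditioned shift, final devoicing, unconditioned shift)
The other candidates each miss or misapply at least one Nelura change.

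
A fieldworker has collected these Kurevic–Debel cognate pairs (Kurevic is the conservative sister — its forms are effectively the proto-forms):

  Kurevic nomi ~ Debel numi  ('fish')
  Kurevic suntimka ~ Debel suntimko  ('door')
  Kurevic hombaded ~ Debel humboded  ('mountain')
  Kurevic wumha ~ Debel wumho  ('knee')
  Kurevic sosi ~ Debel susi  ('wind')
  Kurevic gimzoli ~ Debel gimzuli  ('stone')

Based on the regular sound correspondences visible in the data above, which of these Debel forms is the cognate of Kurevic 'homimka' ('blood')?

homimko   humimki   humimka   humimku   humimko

nomi ~ numi, hombaded ~ humboded — Kurevic o corresponds to Debel u after a consonant, before a nasal.
suntimka ~ suntimko, wumha ~ wumho — Kurevic a corresponds to Debel o word-finally.
Applying these to Kurevic 'homimka':
  homimka → humimka   (o→u after a consonant, before a nasal)
  humimka → humimko   (a→o word-finally)
So the Debel cognate is 'humimko'.

humimko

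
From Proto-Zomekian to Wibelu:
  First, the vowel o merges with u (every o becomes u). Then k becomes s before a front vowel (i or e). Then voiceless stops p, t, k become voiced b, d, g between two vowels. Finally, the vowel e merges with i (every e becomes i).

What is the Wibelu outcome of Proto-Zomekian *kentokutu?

sintugudu

Wibelu: *kentokutu
  kentokutu → kentukutu   [vowel merger]
  kentukutu → sentukutu   [palatalisation]
  sentukutu → sentugudu   [intervocalic voicing]
  sentugudu → sintugudu   [vowel merger]
  giving Wibelu sintugudu.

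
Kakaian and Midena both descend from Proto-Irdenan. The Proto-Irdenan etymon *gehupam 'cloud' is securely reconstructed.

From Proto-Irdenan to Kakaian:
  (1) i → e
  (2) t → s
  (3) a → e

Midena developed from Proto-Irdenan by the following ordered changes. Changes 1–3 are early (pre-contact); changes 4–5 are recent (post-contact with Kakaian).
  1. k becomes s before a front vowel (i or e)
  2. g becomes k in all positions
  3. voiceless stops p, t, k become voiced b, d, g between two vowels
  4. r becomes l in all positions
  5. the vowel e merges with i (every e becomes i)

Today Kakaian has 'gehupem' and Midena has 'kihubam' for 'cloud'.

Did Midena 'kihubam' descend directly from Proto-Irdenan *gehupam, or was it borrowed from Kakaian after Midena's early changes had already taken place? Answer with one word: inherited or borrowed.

inherited

If inherited, *gehupam would pass through all of Midena's changes:
Midena: *gehupam
  gehupam (rule 1 does not apply)
  gehupam → kehupam   [unconditioned shift]
  kehupam → kehubam   [intervocalic voicing]
  kehubam (rule 4 does not apply)
  kehubam → kihubam   [vowel merger]
  giving Midena kihubam.
If borrowed from Kakaian 'gehupem' after the early changes, it would undergo only the recent ones:
  rule 4 (unconditioned shift): no change (gehupem)
  rule 5 (vowel merger): gehupem → gihupim
  ⇒ as a loan: gihupim
Midena 'kihubam' matches the inherited outcome exactly, so it is an inherited cognate, not a loan.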